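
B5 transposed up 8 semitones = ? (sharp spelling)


Working:
B5: chromatic position 11 in octave 5 → absolute = 5×12 + 11 = 71
Transpose up 8: 71 + 8 = 79
79 = 6×12 + 7 → G in octave 6
Result = G6


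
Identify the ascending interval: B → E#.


Step by step:
Letter names: B → E spans 4 letter names → a 4th
Semitones: B → E# = 6 half-steps
A 4th of 6 semitones is an augmented 4th
= augmented 4th


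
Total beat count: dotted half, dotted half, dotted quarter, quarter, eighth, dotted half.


Working:
Beat values:
  dotted half = 3 beats
  dotted half = 3 beats
  dotted quarter = 1.5 beats
  quarter = 1 beat
  eighth = 0.5 beats
  dotted half = 3 beats
Sum = 3 + 3 + 1.5 + 1 + 0.5 + 3
= 12 beats


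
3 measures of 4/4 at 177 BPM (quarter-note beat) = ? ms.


Step by step:
Quarter-note beat duration = 60000 / 177 ms
Beats per measure (4/4) = 4
One measure = 4 × 60000 / 177 = 240000 / 177 ms
3 measures = 3 × 240000 / 177 = 720000 / 177
= 4067.8 ms


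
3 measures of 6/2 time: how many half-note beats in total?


Step by step:
Time signature 6/2: the bottom number 2 means the half note gets one count
The top number 6 means 6 half-note beats per measure
Total = 6 × 3 measures
= 18 half-note beats


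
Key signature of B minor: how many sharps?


Step by step:
Sharp minor keys follow the circle of fifths: A(0), E(1), B(2), F#(3), C#(4), G#(5), D#(6), A#(7)
B minor has 2 sharps
Order of sharps: F# C# G# D# A# E# B# → first 2: F#, C#
= 2 sharps


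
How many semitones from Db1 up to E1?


Absolute semitone position = octave×12 + chromatic position
Db1: 1×12 + 1 = 13
E1: 1×12 + 4 = 16
Difference = 16 - 13 = 3
= 3 semitones


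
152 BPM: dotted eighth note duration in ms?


Solution.
One quarter-note beat = 60000 / BPM = 60000 / 152 ms
Dotted eighth note = 3/4 × quarter note
Duration = 3/4 × 60000 / 152 = 45000 / 152
= 296.1 ms


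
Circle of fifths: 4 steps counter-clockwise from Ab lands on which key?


Reasoning:
Each counter-clockwise step moves down a perfect 5th (= up a perfect 4th)
From Ab: Ab → Db → F#/Gb → B → E
= E


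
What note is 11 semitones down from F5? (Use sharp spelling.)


Solution.
F5: chromatic position 5 in octave 5 → absolute = 5×12 + 5 = 65
Transpose down 11: 65 - 11 = 54
54 = 4×12 + 6 → F# in octave 4
Result = F#4


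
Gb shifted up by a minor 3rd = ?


Solution.
minor 3rd: 3 letter names, 3 semitones
Letter: G + 2 → B
Pitch: Gb + 3 semitones, spelled as a B → Bbb
= Bbb


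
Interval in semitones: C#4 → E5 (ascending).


Working:
Absolute semitone position = octave×12 + chromatic position
C#4: 4×12 + 1 = 49
E5: 5×12 + 4 = 64
Difference = 64 - 49 = 15
= 15 semitones


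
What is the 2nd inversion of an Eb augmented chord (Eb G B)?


Reasoning:
Root position: Eb G B
2nd inversion: move root and 3rd up an octave
Bass note: B
Notes (bottom to top) = B Eb G


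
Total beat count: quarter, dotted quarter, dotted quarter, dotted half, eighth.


Beat values:
  quarter = 1 beat
  dotted quarter = 1.5 beats
  dotted quarter = 1.5 beats
  dotted half = 3 beats
  eighth = 0.5 beats
Sum = 1 + 1.5 + 1.5 + 3 + 0.5
= 7.5 beats


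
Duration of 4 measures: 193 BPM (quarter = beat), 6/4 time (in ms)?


Reasoning:
Quarter-note beat duration = 60000 / 193 ms
Beats per measure (6/4) = 6
One measure = 6 × 60000 / 193 = 360000 / 193 ms
4 measures = 4 × 360000 / 193 = 1440000 / 193
= 7461.1 ms


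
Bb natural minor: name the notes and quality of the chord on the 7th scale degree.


Bb natural minor scale: Bb C Db Eb F Gb Ab
Diatonic triad on degree 7 stacks scale notes 7, 2, 4: Ab C Eb
Ab→C = 4 semitones; Ab→Eb = 7 semitones → major triad
= Ab C Eb (major)


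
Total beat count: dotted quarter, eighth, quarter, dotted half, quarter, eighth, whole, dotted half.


Let's work it out.
Beat values:
  dotted quarter = 1.5 beats
  eighth = 0.5 beats
  quarter = 1 beat
  dotted half = 3 beats
  quarter = 1 beat
  eighth = 0.5 beats
  whole = 4 beats
  dotted half = 3 beats
Sum = 1.5 + 0.5 + 1 + 3 + 1 + 0.5 + 4 + 3
= 14.5 beats


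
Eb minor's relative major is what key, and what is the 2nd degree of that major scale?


Step by step:
The relative major shares the key signature and is a minor 3rd above the minor tonic
A minor 3rd above Eb is Gb
→ relative major of Eb minor is Gb major
Gb major scale: Gb Ab Bb Cb Db Eb F
= Gb major; 2nd degree = Ab


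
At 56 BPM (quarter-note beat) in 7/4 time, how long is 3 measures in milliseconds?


Reasoning:
Quarter-note beat duration = 60000 / 56 ms
Beats per measure (7/4) = 7
One measure = 7 × 60000 / 56 = 420000 / 56 ms
3 measures = 3 × 420000 / 56 = 1260000 / 56
= 22500.0 ms


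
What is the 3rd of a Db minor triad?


Minor triad = root + minor 3rd (3 semitones) + perfect 5th (7 semitones)
A triad on Db stacks thirds, so the chord tones use letter names D-F-A
Root: Db
Minor 3rd above Db: Fb
Perfect 5th above Db: Ab
The 3rd = Fb


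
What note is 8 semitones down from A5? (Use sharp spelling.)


Step by step:
A5: chromatic position 9 in octave 5 → absolute = 5×12 + 9 = 69
Transpose down 8: 69 - 8 = 61
61 = 5×12 + 1 → C# in octave 5
Result = C#5


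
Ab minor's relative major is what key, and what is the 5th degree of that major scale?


Reasoning:
The relative major shares the key signature and is a minor 3rd above the minor tonic
A minor 3rd above Ab is Cb
→ relative major of Ab minor is Cb major
Cb major scale: Cb Db Eb Fb Gb Ab Bb
= Cb major; 5th degree = Gb


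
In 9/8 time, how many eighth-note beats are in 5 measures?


Solution.
Time signature 9/8: the bottom number 8 means the eighth note gets one count
The top number 9 means 9 eighth-note beats per measure
Total = 9 × 5 measures
= 45 eighth-note beats


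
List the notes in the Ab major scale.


Reasoning:
Major scale pattern: W-W-H-W-W-W-H (2-2-1-2-2-2-1 semitones)
Starting from Ab:
  Ab + 2 semitones → Bb
  Bb + 2 semitones → C
  C + 1 semitone → Db
  Db + 2 semitones → Eb
  Eb + 2 semitones → F
  F + 2 semitones → G
  G + 1 semitone → Ab
Scale = Ab Bb C Db Eb F G


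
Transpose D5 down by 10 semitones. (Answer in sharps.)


Let's work it out.
D5: chromatic position 2 in octave 5 → absolute = 5×12 + 2 = 62
Transpose down 10: 62 - 10 = 52
52 = 4×12 + 4 → E in octave 4
Result = E4


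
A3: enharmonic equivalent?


Solution.
Enharmonic notes sound the same pitch but are spelled with different letter names
A and G## name the same pitch class
= G##3


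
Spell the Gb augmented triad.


Step by step:
Augmented triad = root + major 3rd (4 semitones) + augmented 5th (8 semitones)
A triad on Gb stacks thirds, so the chord tones use letter names G-B-D
Root: Gb
Major 3rd above Gb: Bb
Augmented 5th above Gb: D
Chord = Gb Bb D


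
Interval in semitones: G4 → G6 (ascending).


Reasoning:
Absolute semitone position = octave×12 + chromatic position
G4: 4×12 + 7 = 55
G6: 6×12 + 7 = 79
Difference = 79 - 55 = 24
= 24 semitones


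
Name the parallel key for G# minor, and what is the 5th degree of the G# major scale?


Let's work it out.
Parallel keys share the same tonic but differ in mode
G# minor → parallel is G# major
G# major scale: G# A# B# C# D# E# F##
= G# major; 5th degree = D#


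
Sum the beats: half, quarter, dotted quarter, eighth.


Reasoning:
Beat values:
  half = 2 beats
  quarter = 1 beat
  dotted quarter = 1.5 beats
  eighth = 0.5 beats
Sum = 2 + 1 + 1.5 + 0.5
= 5 beats


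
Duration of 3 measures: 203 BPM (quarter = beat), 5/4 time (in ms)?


Working:
Quarter-note beat duration = 60000 / 203 ms
Beats per measure (5/4) = 5
One measure = 5 × 60000 / 203 = 300000 / 203 ms
3 measures = 3 × 300000 / 203 = 900000 / 203
= 4433.5 ms


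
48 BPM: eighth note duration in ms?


Step by step:
One quarter-note beat = 60000 / BPM = 60000 / 48 ms
Eighth note = 1/2 × quarter note
Duration = 1/2 × 60000 / 48 = 30000 / 48
= 625.0 ms


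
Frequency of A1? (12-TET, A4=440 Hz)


Solution.
f = 440 × 2^(n/12) where n = semitones from A4
A1: -36 semitones from A4
f = 440 × 2^(-36/12)
f = 55.00 Hz


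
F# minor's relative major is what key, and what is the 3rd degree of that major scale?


Step by step:
The relative major shares the key signature and is a minor 3rd above the minor tonic
A minor 3rd above F# is A
→ relative major of F# minor is A major
A major scale: A B C# D E F# G#
= A major; 3rd degree = C#


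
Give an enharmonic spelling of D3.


Solution.
Enharmonic notes sound the same pitch but are spelled with different letter names
D and Ebb name the same pitch class
= Ebb3


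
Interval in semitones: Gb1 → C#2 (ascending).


Absolute semitone position = octave×12 + chromatic position
Gb1: 1×12 + 6 = 18
C#2: 2×12 + 1 = 25
Difference = 25 - 18 = 7
= 7 semitones


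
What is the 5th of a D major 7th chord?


Let's work it out.
Major 7th chord = root + major 3rd + perfect 5th + major 7th
Seventh chords stack in thirds, so the letter names are D-F-A-C
Root: D
Major 3rd above D: F#
Perfect 5th above D: A
Major 7th above D: C#
The 5th = A


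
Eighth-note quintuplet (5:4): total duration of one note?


Reasoning:
Quintuplet: 5 notes occupy the space of 4 eighth notes
Space = 4 × 1/2 = 2 beats
Each quintuplet note = 2 / 5 = 2/5 beats
= 2/5 beats


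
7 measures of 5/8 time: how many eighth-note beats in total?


Let's work it out.
Time signature 5/8: the bottom number 8 means the eighth note gets one count
The top number 5 means 5 eighth-note beats per measure
Total = 5 × 7 measures
= 35 eighth-note beats


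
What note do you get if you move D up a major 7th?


Solution.
major 7th: 7 letter names, 11 semitones
Letter: D + 6 → C
Pitch: D + 11 semitones, spelled as a C → C#
= C#


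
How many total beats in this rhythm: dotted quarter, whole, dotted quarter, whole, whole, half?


Solution.
Beat values:
  dotted quarter = 1.5 beats
  whole = 4 beats
  dotted quarter = 1.5 beats
  whole = 4 beats
  whole = 4 beats
  half = 2 beats
Sum = 1.5 + 4 + 1.5 + 4 + 4 + 2
= 17 beats


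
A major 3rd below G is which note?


A 3rd spans 3 letter names, so from G we land on E
A major 3rd = 4 semitones below G
Spell E at that pitch: Eb
= Eb


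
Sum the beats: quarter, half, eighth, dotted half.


Beat values:
  quarter = 1 beat
  half = 2 beats
  eighth = 0.5 beats
  dotted half = 3 beats
Sum = 1 + 2 + 0.5 + 3
= 6.5 beats


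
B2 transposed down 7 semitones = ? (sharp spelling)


Solution.
B2: chromatic position 11 in octave 2 → absolute = 2×12 + 11 = 35
Transpose down 7: 35 - 7 = 28
28 = 2×12 + 4 → E in octave 2
Result = E2


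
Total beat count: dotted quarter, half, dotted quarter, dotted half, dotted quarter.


Beat values:
  dotted quarter = 1.5 beats
  half = 2 beats
  dotted quarter = 1.5 beats
  dotted half = 3 beats
  dotted quarter = 1.5 beats
Sum = 1.5 + 2 + 1.5 + 3 + 1.5
= 9.5 beats


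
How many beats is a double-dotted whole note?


Base whole note = 4 beats
Dot 1 adds half the previous value: +2
Dot 2 adds half the previous value: +1
One double-dotted whole = 4 + 2 + 1 = 7
= 7 beats


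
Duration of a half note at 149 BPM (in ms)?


Solution.
One quarter-note beat = 60000 / BPM = 60000 / 149 ms
Half note = 2 × quarter note
Duration = 2 × 60000 / 149 = 120000 / 149
= 805.4 ms


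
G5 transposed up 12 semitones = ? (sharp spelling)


Reasoning:
G5: chromatic position 7 in octave 5 → absolute = 5×12 + 7 = 67
Transpose up 12: 67 + 12 = 79
79 = 6×12 + 7 → G in octave 6
Result = G6


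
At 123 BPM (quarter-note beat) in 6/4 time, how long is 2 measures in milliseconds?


Let's work it out.
Quarter-note beat duration = 60000 / 123 ms
Beats per measure (6/4) = 6
One measure = 6 × 60000 / 123 = 360000 / 123 ms
2 measures = 2 × 360000 / 123 = 720000 / 123
= 5853.7 ms


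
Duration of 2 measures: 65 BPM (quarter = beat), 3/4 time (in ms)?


Step by step:
Quarter-note beat duration = 60000 / 65 ms
Beats per measure (3/4) = 3
One measure = 3 × 60000 / 65 = 180000 / 65 ms
2 measures = 2 × 180000 / 65 = 360000 / 65
= 5538.5 ms


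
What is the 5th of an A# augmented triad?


Let's work it out.
Augmented triad = root + major 3rd (4 semitones) + augmented 5th (8 semitones)
A triad on A# stacks thirds, so the chord tones use letter names A-C-E
Root: A#
Major 3rd above A#: C##
Augmented 5th above A#: E##
The 5th = E##


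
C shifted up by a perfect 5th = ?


Step by step:
perfect 5th: 5 letter names, 7 semitones
Letter: C + 4 → G
Pitch: C + 7 semitones, spelled as a G → G
= G


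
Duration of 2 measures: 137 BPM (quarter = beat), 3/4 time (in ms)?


Let's work it out.
Quarter-note beat duration = 60000 / 137 ms
Beats per measure (3/4) = 3
One measure = 3 × 60000 / 137 = 180000 / 137 ms
2 measures = 2 × 180000 / 137 = 360000 / 137
= 2627.7 ms


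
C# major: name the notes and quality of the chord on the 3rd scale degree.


Solution.
C# major scale: C# D# E# F# G# A# B#
Diatonic triad on degree 3 stacks scale notes 3, 5, 7: E# G# B#
E#→G# = 3 semitones; E#→B# = 7 semitones → minor triad
= E# G# B# (minor)


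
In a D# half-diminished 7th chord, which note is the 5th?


Working:
Half-diminished 7th chord = root + minor 3rd + diminished 5th + minor 7th
Seventh chords stack in thirds, so the letter names are D-F-A-C
Root: D#
Minor 3rd above D#: F#
Diminished 5th above D#: A
Minor 7th above D#: C#
The 5th = A


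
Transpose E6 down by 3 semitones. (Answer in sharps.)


Working:
E6: chromatic position 4 in octave 6 → absolute = 6×12 + 4 = 76
Transpose down 3: 76 - 3 = 73
73 = 6×12 + 1 → C# in octave 6
Result = C#6


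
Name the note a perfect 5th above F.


A 5th spans 5 letter names, so from F we land on C
A perfect 5th = 7 semitones above F
Spell C at that pitch: C
= C


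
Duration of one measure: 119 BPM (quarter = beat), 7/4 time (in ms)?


Quarter-note beat duration = 60000 / 119 ms
Beats per measure (7/4) = 7
One measure = 7 × 60000 / 119 = 420000 / 119 ms
= 3529.4 ms


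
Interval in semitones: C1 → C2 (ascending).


Absolute semitone position = octave×12 + chromatic position
C1: 1×12 + 0 = 12
C2: 2×12 + 0 = 24
Difference = 24 - 12 = 12
= 12 semitones


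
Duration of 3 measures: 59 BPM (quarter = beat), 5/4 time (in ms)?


Solution.
Quarter-note beat duration = 60000 / 59 ms
Beats per measure (5/4) = 5
One measure = 5 × 60000 / 59 = 300000 / 59 ms
3 measures = 3 × 300000 / 59 = 900000 / 59
= 15254.2 ms


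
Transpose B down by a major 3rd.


major 3rd: 3 letter names, 4 semitones
Letter: B - 2 → G
Pitch: B - 4 semitones, spelled as a G → G
= G


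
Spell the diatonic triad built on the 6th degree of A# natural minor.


Working:
A# natural minor scale: A# B# C# D# E# F# G#
Diatonic triad on degree 6 stacks scale notes 6, 1, 3: F# A# C#
F#→A# = 4 semitones; F#→C# = 7 semitones → major triad
= F# A# C# (major)


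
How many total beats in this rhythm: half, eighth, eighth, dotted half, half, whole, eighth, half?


Reasoning:
Beat values:
  half = 2 beats
  eighth = 0.5 beats
  eighth = 0.5 beats
  dotted half = 3 beats
  half = 2 beats
  whole = 4 beats
  eighth = 0.5 beats
  half = 2 beats
Sum = 2 + 0.5 + 0.5 + 3 + 2 + 4 + 0.5 + 2
= 14.5 beats


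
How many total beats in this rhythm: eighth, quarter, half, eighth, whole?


Solution.
Beat values:
  eighth = 0.5 beats
  quarter = 1 beat
  half = 2 beats
  eighth = 0.5 beats
  whole = 4 beats
Sum = 0.5 + 1 + 2 + 0.5 + 4
= 8 beats


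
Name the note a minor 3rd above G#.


Working:
A 3rd spans 3 letter names, so from G we land on B
A minor 3rd = 3 semitones above G#
Spell B at that pitch: B
= B


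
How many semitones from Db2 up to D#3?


Working:
Absolute semitone position = octave×12 + chromatic position
Db2: 2×12 + 1 = 25
D#3: 3×12 + 3 = 39
Difference = 39 - 25 = 14
= 14 semitones


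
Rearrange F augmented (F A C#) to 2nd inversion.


Step by step:
Root position: F A C#
2nd inversion: move root and 3rd up an octave
Bass note: C#
Notes (bottom to top) = C# F A


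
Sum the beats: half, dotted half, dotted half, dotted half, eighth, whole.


Solution.
Beat values:
  half = 2 beats
  dotted half = 3 beats
  dotted half = 3 beats
  dotted half = 3 beats
  eighth = 0.5 beats
  whole = 4 beats
Sum = 2 + 3 + 3 + 3 + 0.5 + 4
= 15.5 beats


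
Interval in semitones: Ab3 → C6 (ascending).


Solution.
Absolute semitone position = octave×12 + chromatic position
Ab3: 3×12 + 8 = 44
C6: 6×12 + 0 = 72
Difference = 72 - 44 = 28
= 28 semitones


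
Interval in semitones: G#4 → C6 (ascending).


Absolute semitone position = octave×12 + chromatic position
G#4: 4×12 + 8 = 56
C6: 6×12 + 0 = 72
Difference = 72 - 56 = 16
= 16 semitones


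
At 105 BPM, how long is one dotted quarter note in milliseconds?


One quarter-note beat = 60000 / BPM = 60000 / 105 ms
Dotted quarter note = 3/2 × quarter note
Duration = 3/2 × 60000 / 105 = 90000 / 105
= 857.1 ms


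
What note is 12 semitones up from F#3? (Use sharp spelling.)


Step by step:
F#3: chromatic position 6 in octave 3 → absolute = 3×12 + 6 = 42
Transpose up 12: 42 + 12 = 54
54 = 4×12 + 6 → F# in octave 4
Result = F#4


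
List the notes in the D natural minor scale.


Step by step:
Natural minor scale pattern: W-H-W-W-H-W-W (2-1-2-2-1-2-2 semitones)
Starting from D:
  D + 2 semitones → E
  E + 1 semitone → F
  F + 2 semitones → G
  G + 2 semitones → A
  A + 1 semitone → Bb
  Bb + 2 semitones → C
  C + 2 semitones → D
Scale = D E F G A Bb C


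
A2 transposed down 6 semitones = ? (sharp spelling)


Step by step:
A2: chromatic position 9 in octave 2 → absolute = 2×12 + 9 = 33
Transpose down 6: 33 - 6 = 27
27 = 2×12 + 3 → D# in octave 2
Result = D#2


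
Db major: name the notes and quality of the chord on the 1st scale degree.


Solution.
Db major scale: Db Eb F Gb Ab Bb C
Diatonic triad on degree 1 stacks scale notes 1, 3, 5: Db F Ab
Db→F = 4 semitones; Db→Ab = 7 semitones → major triad
= Db F Ab (major)


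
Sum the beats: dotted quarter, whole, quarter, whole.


Beat values:
  dotted quarter = 1.5 beats
  whole = 4 beats
  quarter = 1 beat
  whole = 4 beats
Sum = 1.5 + 4 + 1 + 4
= 10.5 beats


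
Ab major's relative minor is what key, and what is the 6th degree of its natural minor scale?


Step by step:
The relative minor shares the major's key signature and starts on its 6th degree
6th degree = a major 6th above the tonic; a major 6th above Ab is F
→ relative minor of Ab major is F minor
F natural minor scale: F G Ab Bb C Db Eb
= F minor; 6th degree = Db


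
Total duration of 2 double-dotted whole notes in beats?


Step by step:
Base whole note = 4 beats
Dot 1 adds half the previous value: +2
Dot 2 adds half the previous value: +1
One double-dotted whole = 4 + 2 + 1 = 7
2 of them = 2 × 7 = 14
= 14 beats


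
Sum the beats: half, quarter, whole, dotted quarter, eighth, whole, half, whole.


Solution.
Beat values:
  half = 2 beats
  quarter = 1 beat
  whole = 4 beats
  dotted quarter = 1.5 beats
  eighth = 0.5 beats
  whole = 4 beats
  half = 2 beats
  whole = 4 beats
Sum = 2 + 1 + 4 + 1.5 + 0.5 + 4 + 2 + 4
= 19 beats


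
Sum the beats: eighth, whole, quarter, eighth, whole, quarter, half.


Step by step:
Beat values:
  eighth = 0.5 beats
  whole = 4 beats
  quarter = 1 beat
  eighth = 0.5 beats
  whole = 4 beats
  quarter = 1 beat
  half = 2 beats
Sum = 0.5 + 4 + 1 + 0.5 + 4 + 1 + 2
= 13 beats


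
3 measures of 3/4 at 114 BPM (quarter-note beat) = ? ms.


Let's work it out.
Quarter-note beat duration = 60000 / 114 ms
Beats per measure (3/4) = 3
One measure = 3 × 60000 / 114 = 180000 / 114 ms
3 measures = 3 × 180000 / 114 = 540000 / 114
= 4736.8 ms


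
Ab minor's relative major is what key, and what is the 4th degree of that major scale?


Working:
The relative major shares the key signature and is a minor 3rd above the minor tonic
A minor 3rd above Ab is Cb
→ relative major of Ab minor is Cb major
Cb major scale: Cb Db Eb Fb Gb Ab Bb
= Cb major; 4th degree = Fb


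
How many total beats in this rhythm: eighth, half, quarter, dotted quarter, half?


Reasoning:
Beat values:
  eighth = 0.5 beats
  half = 2 beats
  quarter = 1 beat
  dotted quarter = 1.5 beats
  half = 2 beats
Sum = 0.5 + 2 + 1 + 1.5 + 2
= 7 beats


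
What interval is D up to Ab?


Let's work it out.
Letter names: D → A spans 5 letter names → a 5th
Semitones: D → Ab = 6 half-steps
A 5th of 6 semitones is a diminished 5th
= diminished 5th


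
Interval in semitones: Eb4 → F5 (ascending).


Absolute semitone position = octave×12 + chromatic position
Eb4: 4×12 + 3 = 51
F5: 5×12 + 5 = 65
Difference = 65 - 51 = 14
= 14 semitones


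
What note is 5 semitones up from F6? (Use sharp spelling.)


Solution.
F6: chromatic position 5 in octave 6 → absolute = 6×12 + 5 = 77
Transpose up 5: 77 + 5 = 82
82 = 6×12 + 10 → A# in octave 6
Result = A#6


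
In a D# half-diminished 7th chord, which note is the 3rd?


Working:
Half-diminished 7th chord = root + minor 3rd + diminished 5th + minor 7th
Seventh chords stack in thirds, so the letter names are D-F-A-C
Root: D#
Minor 3rd above D#: F#
Diminished 5th above D#: A
Minor 7th above D#: C#
The 3rd = F#


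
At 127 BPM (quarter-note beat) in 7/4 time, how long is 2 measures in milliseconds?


Reasoning:
Quarter-note beat duration = 60000 / 127 ms
Beats per measure (7/4) = 7
One measure = 7 × 60000 / 127 = 420000 / 127 ms
2 measures = 2 × 420000 / 127 = 840000 / 127
= 6614.2 ms


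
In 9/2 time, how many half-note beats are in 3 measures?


Solution.
Time signature 9/2: the bottom number 2 means the half note gets one count
The top number 9 means 9 half-note beats per measure
Total = 9 × 3 measures
= 27 half-note beats


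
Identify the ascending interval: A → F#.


Letter names: A → F spans 6 letter names → a 6th
Semitones: A → F# = 9 half-steps
A 6th of 9 semitones is a major 6th
= major 6th


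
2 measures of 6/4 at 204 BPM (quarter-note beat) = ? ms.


Quarter-note beat duration = 60000 / 204 ms
Beats per measure (6/4) = 6
One measure = 6 × 60000 / 204 = 360000 / 204 ms
2 measures = 2 × 360000 / 204 = 720000 / 204
= 3529.4 ms


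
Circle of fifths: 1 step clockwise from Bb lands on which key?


Reasoning:
Each clockwise step on the circle of fifths moves up a perfect 5th
From Bb: Bb → F
= F


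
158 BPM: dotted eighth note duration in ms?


Working:
One quarter-note beat = 60000 / BPM = 60000 / 158 ms
Dotted eighth note = 3/4 × quarter note
Duration = 3/4 × 60000 / 158 = 45000 / 158
= 284.8 ms


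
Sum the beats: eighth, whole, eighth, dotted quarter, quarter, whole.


Step by step:
Beat values:
  eighth = 0.5 beats
  whole = 4 beats
  eighth = 0.5 beats
  dotted quarter = 1.5 beats
  quarter = 1 beat
  whole = 4 beats
Sum = 0.5 + 4 + 0.5 + 1.5 + 1 + 4
= 11.5 beats


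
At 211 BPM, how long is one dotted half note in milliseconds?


Working:
One quarter-note beat = 60000 / BPM = 60000 / 211 ms
Dotted half note = 3 × quarter note
Duration = 3 × 60000 / 211 = 180000 / 211
= 853.1 ms


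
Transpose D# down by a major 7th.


major 7th: 7 letter names, 11 semitones
Letter: D - 6 → E
Pitch: D# - 11 semitones, spelled as an E → E
= E


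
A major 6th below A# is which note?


Step by step:
A 6th spans 6 letter names, so from A we land on C
A major 6th = 9 semitones below A#
Spell C at that pitch: C#
= C#


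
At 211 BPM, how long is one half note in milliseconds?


One quarter-note beat = 60000 / BPM = 60000 / 211 ms
Half note = 2 × quarter note
Duration = 2 × 60000 / 211 = 120000 / 211
= 568.7 ms


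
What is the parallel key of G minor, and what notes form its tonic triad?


Working:
Parallel keys share the same tonic but differ in mode
G minor → parallel is G major
Tonic triad of G major = G B D
= G major; triad = G B D


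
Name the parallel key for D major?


Parallel keys share the same tonic but differ in mode
D major → parallel is D minor
= D minor


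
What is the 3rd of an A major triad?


Step by step:
Major triad = root + major 3rd (4 semitones) + perfect 5th (7 semitones)
A triad on A stacks thirds, so the chord tones use letter names A-C-E
Root: A
Major 3rd above A: C#
Perfect 5th above A: E
The 3rd = C#


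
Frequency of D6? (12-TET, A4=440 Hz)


Working:
f = 440 × 2^(n/12) where n = semitones from A4
D6: 17 semitones from A4
f = 440 × 2^(17/12)
f = 1174.66 Hz


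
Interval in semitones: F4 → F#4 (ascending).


Absolute semitone position = octave×12 + chromatic position
F4: 4×12 + 5 = 53
F#4: 4×12 + 6 = 54
Difference = 54 - 53 = 1
= 1 semitone


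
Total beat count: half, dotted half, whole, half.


Step by step:
Beat values:
  half = 2 beats
  dotted half = 3 beats
  whole = 4 beats
  half = 2 beats
Sum = 2 + 3 + 4 + 2
= 11 beats


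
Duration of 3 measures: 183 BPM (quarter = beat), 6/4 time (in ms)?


Quarter-note beat duration = 60000 / 183 ms
Beats per measure (6/4) = 6
One measure = 6 × 60000 / 183 = 360000 / 183 ms
3 measures = 3 × 360000 / 183 = 1080000 / 183
= 5901.6 ms


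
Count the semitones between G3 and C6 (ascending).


Reasoning:
Absolute semitone position = octave×12 + chromatic position
G3: 3×12 + 7 = 43
C6: 6×12 + 0 = 72
Difference = 72 - 43 = 29
= 29 semitones


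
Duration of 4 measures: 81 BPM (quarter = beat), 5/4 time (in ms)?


Quarter-note beat duration = 60000 / 81 ms
Beats per measure (5/4) = 5
One measure = 5 × 60000 / 81 = 300000 / 81 ms
4 measures = 4 × 300000 / 81 = 1200000 / 81
= 14814.8 ms


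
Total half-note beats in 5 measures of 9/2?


Solution.
Time signature 9/2: the bottom number 2 means the half note gets one count
The top number 9 means 9 half-note beats per measure
Total = 9 × 5 measures
= 45 half-note beats


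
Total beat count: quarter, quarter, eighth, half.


Beat values:
  quarter = 1 beat
  quarter = 1 beat
  eighth = 0.5 beats
  half = 2 beats
Sum = 1 + 1 + 0.5 + 2
= 4.5 beats


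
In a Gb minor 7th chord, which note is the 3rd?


Let's work it out.
Minor 7th chord = root + minor 3rd + perfect 5th + minor 7th
Seventh chords stack in thirds, so the letter names are G-B-D-F
Root: Gb
Minor 3rd above Gb: Bbb
Perfect 5th above Gb: Db
Minor 7th above Gb: Fb
The 3rd = Bbb


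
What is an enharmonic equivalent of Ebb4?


Let's work it out.
Enharmonic notes sound the same pitch but are spelled with different letter names
Ebb and D name the same pitch class
= D4


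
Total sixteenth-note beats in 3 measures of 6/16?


Reasoning:
Time signature 6/16: the bottom number 16 means the sixteenth note gets one count
The top number 6 means 6 sixteenth-note beats per measure
Total = 6 × 3 measures
= 18 sixteenth-note beats


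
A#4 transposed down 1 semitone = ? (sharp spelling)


A#4: chromatic position 10 in octave 4 → absolute = 4×12 + 10 = 58
Transpose down 1: 58 - 1 = 57
57 = 4×12 + 9 → A in octave 4
Result = A4


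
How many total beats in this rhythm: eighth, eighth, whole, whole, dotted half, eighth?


Working:
Beat values:
  eighth = 0.5 beats
  eighth = 0.5 beats
  whole = 4 beats
  whole = 4 beats
  dotted half = 3 beats
  eighth = 0.5 beats
Sum = 0.5 + 0.5 + 4 + 4 + 3 + 0.5
= 12.5 beats


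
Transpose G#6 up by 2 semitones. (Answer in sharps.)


Reasoning:
G#6: chromatic position 8 in octave 6 → absolute = 6×12 + 8 = 80
Transpose up 2: 80 + 2 = 82
82 = 6×12 + 10 → A# in octave 6
Result = A#6


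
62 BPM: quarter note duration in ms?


Step by step:
One quarter-note beat = 60000 / BPM = 60000 / 62 ms
Duration = 60000 / 62
= 967.7 ms


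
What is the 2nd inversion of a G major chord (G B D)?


Working:
Root position: G B D
2nd inversion: move root and 3rd up an octave
Bass note: D
Notes (bottom to top) = D G B


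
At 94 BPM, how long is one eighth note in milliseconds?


Working:
One quarter-note beat = 60000 / BPM = 60000 / 94 ms
Eighth note = 1/2 × quarter note
Duration = 1/2 × 60000 / 94 = 30000 / 94
= 319.1 ms


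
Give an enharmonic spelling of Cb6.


Solution.
Enharmonic notes sound the same pitch but are spelled with different letter names
Cb and B name the same pitch class
Octave numbers change at C, so Cb6 = B5
= B5


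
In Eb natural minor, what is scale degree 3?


Working:
Natural minor scale pattern: W-H-W-W-H-W-W (2-1-2-2-1-2-2 semitones)
Starting from Eb:
  Eb + 2 semitones → F
  F + 1 semitone → Gb
  Gb + 2 semitones → Ab
  Ab + 2 semitones → Bb
  Bb + 1 semitone → Cb
  Cb + 2 semitones → Db
  Db + 2 semitones → Eb
Scale: Eb F Gb Ab Bb Cb Db
Degree 3 = Gb


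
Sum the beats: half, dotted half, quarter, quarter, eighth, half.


Solution.
Beat values:
  half = 2 beats
  dotted half = 3 beats
  quarter = 1 beat
  quarter = 1 beat
  eighth = 0.5 beats
  half = 2 beats
Sum = 2 + 3 + 1 + 1 + 0.5 + 2
= 9.5 beats


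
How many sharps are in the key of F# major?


Step by step:
Sharp major keys follow the circle of fifths: C(0), G(1), D(2), A(3), E(4), B(5), F#(6), C#(7)
F# major has 6 sharps
Order of sharps: F# C# G# D# A# E# B# → first 6: F#, C#, G#, D#, A#, E#
= 6 sharps


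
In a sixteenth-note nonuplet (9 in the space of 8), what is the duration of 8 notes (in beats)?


Nonuplet: 9 notes occupy the space of 8 sixteenth notes
Space = 8 × 1/4 = 2 beats
Each nonuplet note = 2 / 9 = 2/9 beats
8 notes = 8 × 2/9 = 16/9
= 16/9 beats


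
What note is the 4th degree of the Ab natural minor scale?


Natural minor scale pattern: W-H-W-W-H-W-W (2-1-2-2-1-2-2 semitones)
Starting from Ab:
  Ab + 2 semitones → Bb
  Bb + 1 semitone → Cb
  Cb + 2 semitones → Db
  Db + 2 semitones → Eb
  Eb + 1 semitone → Fb
  Fb + 2 semitones → Gb
  Gb + 2 semitones → Ab
Scale: Ab Bb Cb Db Eb Fb Gb
Degree 4 = Db


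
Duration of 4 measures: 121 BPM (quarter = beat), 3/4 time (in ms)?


Working:
Quarter-note beat duration = 60000 / 121 ms
Beats per measure (3/4) = 3
One measure = 3 × 60000 / 121 = 180000 / 121 ms
4 measures = 4 × 180000 / 121 = 720000 / 121
= 5950.4 ms


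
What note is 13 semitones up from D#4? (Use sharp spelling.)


D#4: chromatic position 3 in octave 4 → absolute = 4×12 + 3 = 51
Transpose up 13: 51 + 13 = 64
64 = 5×12 + 4 → E in octave 5
Result = E5


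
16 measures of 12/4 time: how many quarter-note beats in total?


Time signature 12/4: the bottom number 4 means the quarter note gets one count
The top number 12 means 12 quarter-note beats per measure
Total = 12 × 16 measures
= 192 quarter-note beats


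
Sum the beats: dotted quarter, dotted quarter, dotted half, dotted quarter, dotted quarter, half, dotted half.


Beat values:
  dotted quarter = 1.5 beats
  dotted quarter = 1.5 beats
  dotted half = 3 beats
  dotted quarter = 1.5 beats
  dotted quarter = 1.5 beats
  half = 2 beats
  dotted half = 3 beats
Sum = 1.5 + 1.5 + 3 + 1.5 + 1.5 + 2 + 3
= 14 beats


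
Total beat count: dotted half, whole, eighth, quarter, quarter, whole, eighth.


Working:
Beat values:
  dotted half = 3 beats
  whole = 4 beats
  eighth = 0.5 beats
  quarter = 1 beat
  quarter = 1 beat
  whole = 4 beats
  eighth = 0.5 beats
Sum = 3 + 4 + 0.5 + 1 + 1 + 4 + 0.5
= 14 beats


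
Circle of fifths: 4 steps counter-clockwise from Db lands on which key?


Reasoning:
Each counter-clockwise step moves down a perfect 5th (= up a perfect 4th)
From Db: Db → F#/Gb → B → E → A
= A


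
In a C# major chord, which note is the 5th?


Major triad = root + major 3rd (4 semitones) + perfect 5th (7 semitones)
A triad on C# stacks thirds, so the chord tones use letter names C-E-G
Root: C#
Major 3rd above C#: E#
Perfect 5th above C#: G#
The 5th = G#


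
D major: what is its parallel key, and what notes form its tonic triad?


Step by step:
Parallel keys share the same tonic but differ in mode
D major → parallel is D minor
Tonic triad of D minor = D F A
= D minor; triad = D F A


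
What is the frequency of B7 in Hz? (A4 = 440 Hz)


f = 440 × 2^(n/12) where n = semitones from A4
B7: 38 semitones from A4
f = 440 × 2^(38/12)
f = 3951.07 Hz


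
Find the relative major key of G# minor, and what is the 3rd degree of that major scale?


Solution.
The relative major shares the key signature and is a minor 3rd above the minor tonic
A minor 3rd above G# is B
→ relative major of G# minor is B major
B major scale: B C# D# E F# G# A#
= B major; 3rd degree = D#


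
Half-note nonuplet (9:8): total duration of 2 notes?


Let's work it out.
Nonuplet: 9 notes occupy the space of 8 half notes
Space = 8 × 2 = 16 beats
Each nonuplet note = 16 / 9 = 16/9 beats
2 notes = 2 × 16/9 = 32/9
= 32/9 beats


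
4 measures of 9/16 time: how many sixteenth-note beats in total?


Time signature 9/16: the bottom number 16 means the sixteenth note gets one count
The top number 9 means 9 sixteenth-note beats per measure
Total = 9 × 4 measures
= 36 sixteenth-note beats


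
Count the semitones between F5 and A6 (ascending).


Working:
Absolute semitone position = octave×12 + chromatic position
F5: 5×12 + 5 = 65
A6: 6×12 + 9 = 81
Difference = 81 - 65 = 16
= 16 semitones


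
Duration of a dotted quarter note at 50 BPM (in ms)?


Solution.
One quarter-note beat = 60000 / BPM = 60000 / 50 ms
Dotted quarter note = 3/2 × quarter note
Duration = 3/2 × 60000 / 50 = 90000 / 50
= 1800.0 ms


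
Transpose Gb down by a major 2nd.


Reasoning:
major 2nd: 2 letter names, 2 semitones
Letter: G - 1 → F
Pitch: Gb - 2 semitones, spelled as an F → Fb
= Fb


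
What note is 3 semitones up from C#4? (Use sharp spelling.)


Working:
C#4: chromatic position 1 in octave 4 → absolute = 4×12 + 1 = 49
Transpose up 3: 49 + 3 = 52
52 = 4×12 + 4 → E in octave 4
Result = E4


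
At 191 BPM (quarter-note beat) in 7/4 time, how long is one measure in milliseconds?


Step by step:
Quarter-note beat duration = 60000 / 191 ms
Beats per measure (7/4) = 7
One measure = 7 × 60000 / 191 = 420000 / 191 ms
= 2199.0 ms


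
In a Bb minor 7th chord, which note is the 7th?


Minor 7th chord = root + minor 3rd + perfect 5th + minor 7th
Seventh chords stack in thirds, so the letter names are B-D-F-A
Root: Bb
Minor 3rd above Bb: Db
Perfect 5th above Bb: F
Minor 7th above Bb: Ab
The 7th = Ab


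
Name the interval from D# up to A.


Letter names: D → A spans 5 letter names → a 5th
Semitones: D# → A = 6 half-steps
A 5th of 6 semitones is a diminished 5th
= diminished 5th


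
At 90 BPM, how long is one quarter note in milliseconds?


Solution.
One quarter-note beat = 60000 / BPM = 60000 / 90 ms
Duration = 60000 / 90
= 666.7 ms


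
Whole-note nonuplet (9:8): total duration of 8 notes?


Reasoning:
Nonuplet: 9 notes occupy the space of 8 whole notes
Space = 8 × 4 = 32 beats
Each nonuplet note = 32 / 9 = 32/9 beats
8 notes = 8 × 32/9 = 256/9
= 256/9 beats


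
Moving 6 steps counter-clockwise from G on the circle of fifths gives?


Each counter-clockwise step moves down a perfect 5th (= up a perfect 4th)
From G: G → C → F → Bb → Eb → Ab → Db
= Db


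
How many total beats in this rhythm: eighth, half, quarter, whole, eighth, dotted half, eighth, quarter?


Let's work it out.
Beat values:
  eighth = 0.5 beats
  half = 2 beats
  quarter = 1 beat
  whole = 4 beats
  eighth = 0.5 beats
  dotted half = 3 beats
  eighth = 0.5 beats
  quarter = 1 beat
Sum = 0.5 + 2 + 1 + 4 + 0.5 + 3 + 0.5 + 1
= 12.5 beats


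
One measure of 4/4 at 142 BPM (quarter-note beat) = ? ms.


Let's work it out.
Quarter-note beat duration = 60000 / 142 ms
Beats per measure (4/4) = 4
One measure = 4 × 60000 / 142 = 240000 / 142 ms
= 1690.1 ms


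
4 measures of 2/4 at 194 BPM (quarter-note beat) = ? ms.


Step by step:
Quarter-note beat duration = 60000 / 194 ms
Beats per measure (2/4) = 2
One measure = 2 × 60000 / 194 = 120000 / 194 ms
4 measures = 4 × 120000 / 194 = 480000 / 194
= 2474.2 ms


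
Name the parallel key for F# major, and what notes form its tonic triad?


Parallel keys share the same tonic but differ in mode
F# major → parallel is F# minor
Tonic triad of F# minor = F# A C#
= F# minor; triad = F# A C#


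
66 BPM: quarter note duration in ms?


Working:
One quarter-note beat = 60000 / BPM = 60000 / 66 ms
Duration = 60000 / 66
= 909.1 ms


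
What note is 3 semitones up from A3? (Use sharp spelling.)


Solution.
A3: chromatic position 9 in octave 3 → absolute = 3×12 + 9 = 45
Transpose up 3: 45 + 3 = 48
48 = 4×12 + 0 → C in octave 4
Result = C4


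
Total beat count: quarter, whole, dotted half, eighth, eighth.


Beat values:
  quarter = 1 beat
  whole = 4 beats
  dotted half = 3 beats
  eighth = 0.5 beats
  eighth = 0.5 beats
Sum = 1 + 4 + 3 + 0.5 + 0.5
= 9 beats


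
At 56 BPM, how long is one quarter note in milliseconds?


Step by step:
One quarter-note beat = 60000 / BPM = 60000 / 56 ms
Duration = 60000 / 56
= 1071.4 ms


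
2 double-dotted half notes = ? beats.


Base half note = 2 beats
Dot 1 adds half the previous value: +1
Dot 2 adds half the previous value: +1/2
One double-dotted half = 2 + 1 + 1/2 = 7/2
2 of them = 2 × 7/2 = 7
= 7 beats


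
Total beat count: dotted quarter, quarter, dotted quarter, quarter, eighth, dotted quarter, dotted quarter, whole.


Beat values:
  dotted quarter = 1.5 beats
  quarter = 1 beat
  dotted quarter = 1.5 beats
  quarter = 1 beat
  eighth = 0.5 beats
  dotted quarter = 1.5 beats
  dotted quarter = 1.5 beats
  whole = 4 beats
Sum = 1.5 + 1 + 1.5 + 1 + 0.5 + 1.5 + 1.5 + 4
= 12.5 beats


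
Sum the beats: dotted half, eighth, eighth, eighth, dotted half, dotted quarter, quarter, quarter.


Working:
Beat values:
  dotted half = 3 beats
  eighth = 0.5 beats
  eighth = 0.5 beats
  eighth = 0.5 beats
  dotted half = 3 beats
  dotted quarter = 1.5 beats
  quarter = 1 beat
  quarter = 1 beat
Sum = 3 + 0.5 + 0.5 + 0.5 + 3 + 1.5 + 1 + 1
= 11 beats


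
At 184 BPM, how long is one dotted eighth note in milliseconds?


One quarter-note beat = 60000 / BPM = 60000 / 184 ms
Dotted eighth note = 3/4 × quarter note
Duration = 3/4 × 60000 / 184 = 45000 / 184
= 244.6 ms


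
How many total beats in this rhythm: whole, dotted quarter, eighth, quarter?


Beat values:
  whole = 4 beats
  dotted quarter = 1.5 beats
  eighth = 0.5 beats
  quarter = 1 beat
Sum = 4 + 1.5 + 0.5 + 1
= 7 beats


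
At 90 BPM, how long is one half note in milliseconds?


Working:
One quarter-note beat = 60000 / BPM = 60000 / 90 ms
Half note = 2 × quarter note
Duration = 2 × 60000 / 90 = 120000 / 90
= 1333.3 ms


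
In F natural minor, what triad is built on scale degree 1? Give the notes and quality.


Working:
F natural minor scale: F G Ab Bb C Db Eb
Diatonic triad on degree 1 stacks scale notes 1, 3, 5: F Ab C
F→Ab = 3 semitones; F→C = 7 semitones → minor triad
= F Ab C (minor)


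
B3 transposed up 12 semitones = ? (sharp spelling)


B3: chromatic position 11 in octave 3 → absolute = 3×12 + 11 = 47
Transpose up 12: 47 + 12 = 59
59 = 4×12 + 11 → B in octave 4
Result = B4


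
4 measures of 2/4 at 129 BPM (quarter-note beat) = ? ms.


Step by step:
Quarter-note beat duration = 60000 / 129 ms
Beats per measure (2/4) = 2
One measure = 2 × 60000 / 129 = 120000 / 129 ms
4 measures = 4 × 120000 / 129 = 480000 / 129
= 3720.9 ms


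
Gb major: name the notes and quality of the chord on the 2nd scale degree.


Gb major scale: Gb Ab Bb Cb Db Eb F
Diatonic triad on degree 2 stacks scale notes 2, 4, 6: Ab Cb Eb
Ab→Cb = 3 semitones; Ab→Eb = 7 semitones → minor triad
= Ab Cb Eb (minor)
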